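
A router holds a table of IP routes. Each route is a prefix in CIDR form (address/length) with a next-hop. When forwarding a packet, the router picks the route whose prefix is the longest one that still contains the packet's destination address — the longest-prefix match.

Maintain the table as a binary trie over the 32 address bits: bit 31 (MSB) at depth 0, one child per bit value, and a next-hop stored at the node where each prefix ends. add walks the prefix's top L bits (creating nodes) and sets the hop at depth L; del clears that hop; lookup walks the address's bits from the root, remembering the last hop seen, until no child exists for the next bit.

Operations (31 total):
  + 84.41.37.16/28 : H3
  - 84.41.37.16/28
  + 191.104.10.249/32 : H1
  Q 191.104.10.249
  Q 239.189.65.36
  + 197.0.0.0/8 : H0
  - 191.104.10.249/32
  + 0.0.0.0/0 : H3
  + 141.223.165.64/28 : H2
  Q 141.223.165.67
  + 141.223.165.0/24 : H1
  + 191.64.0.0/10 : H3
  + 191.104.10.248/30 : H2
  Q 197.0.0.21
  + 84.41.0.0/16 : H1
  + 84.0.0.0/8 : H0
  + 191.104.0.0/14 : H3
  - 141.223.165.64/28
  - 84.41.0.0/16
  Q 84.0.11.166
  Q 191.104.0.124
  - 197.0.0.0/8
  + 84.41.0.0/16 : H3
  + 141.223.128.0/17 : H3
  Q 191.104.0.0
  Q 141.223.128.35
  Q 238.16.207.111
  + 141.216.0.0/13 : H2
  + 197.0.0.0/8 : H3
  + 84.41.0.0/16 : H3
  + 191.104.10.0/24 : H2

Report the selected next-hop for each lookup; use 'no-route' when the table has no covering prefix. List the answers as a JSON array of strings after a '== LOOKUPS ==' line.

Process each operation:
  add 84.41.37.16/28 -> H3 at depth 28
  del 84.41.37.16/28 (clear depth 28)
  add 191.104.10.249/32 -> H1 at depth 32
  lookup 191.104.10.249: bits 10111111011010000000101011111001 walk d0:-→d1:-→d2:-→d3:-→d4:-→d5:-→d6:-→d7:-→d8:-→d9:-→d10:-→d11:-→d12:-→d13:-→d14:-→d15:-→d16:-→d17:-→d18:-→d19:-→d20:-→d21:-→d22:-→d23:-→d24:-→d25:-→d26:-→d27:-→d28:-→d29:-→d30:-→d31:-→d32:H1 -> H1
  lookup 239.189.65.36: bits 1 walk d0:-→d1:- -> no-route
  add 197.0.0.0/8 -> H0 at depth 8
  del 191.104.10.249/32 (clear depth 32)
  add 0.0.0.0/0 -> H3 at depth 0
  add 141.223.165.64/28 -> H2 at depth 28
  lookup 141.223.165.67: bits 1000110111011111101001010100 walk d0:H3→d1:-→d2:-→d3:-→d4:-→d5:-→d6:-→d7:-→d8:-→d9:-→d10:-→d11:-→d12:-→d13:-→d14:-→d15:-→d16:-→d17:-→d18:-→d19:-→d20:-→d21:-→d22:-→d23:-→d24:-→d25:-→d26:-→d27:-→d28:H2 -> H2
  add 141.223.165.0/24 -> H1 at depth 24
  add 191.64.0.0/10 -> H3 at depth 10
  add 191.104.10.248/30 -> H2 at depth 30
  lookup 197.0.0.21: bits 11000101 walk d0:H3→d1:-→d2:-→d3:-→d4:-→d5:-→d6:-→d7:-→d8:H0 -> H0
  add 84.41.0.0/16 -> H1 at depth 16
  add 84.0.0.0/8 -> H0 at depth 8
  add 191.104.0.0/14 -> H3 at depth 14
  del 141.223.165.64/28 (clear depth 28)
  del 84.41.0.0/16 (clear depth 16)
  lookup 84.0.11.166: bits 0101010000 walk d0:H3→d1:-→d2:-→d3:-→d4:-→d5:-→d6:-→d7:-→d8:H0→d9:-→d10:- -> H0
  lookup 191.104.0.124: bits 10111111011010000000 walk d0:H3→d1:-→d2:-→d3:-→d4:-→d5:-→d6:-→d7:-→d8:-→d9:-→d10:H3→d11:-→d12:-→d13:-→d14:H3→d15:-→d16:-→d17:-→d18:-→d19:-→d20:- -> H3
  del 197.0.0.0/8 (clear depth 8)
  add 84.41.0.0/16 -> H3 at depth 16
  add 141.223.128.0/17 -> H3 at depth 17
  lookup 191.104.0.0: bits 10111111011010000000 walk d0:H3→d1:-→d2:-→d3:-→d4:-→d5:-→d6:-→d7:-→d8:-→d9:-→d10:H3→d11:-→d12:-→d13:-→d14:H3→d15:-→d16:-→d17:-→d18:-→d19:-→d20:- -> H3
  lookup 141.223.128.35: bits 100011011101111110 walk d0:H3→d1:-→d2:-→d3:-→d4:-→d5:-→d6:-→d7:-→d8:-→d9:-→d10:-→d11:-→d12:-→d13:-→d14:-→d15:-→d16:-→d17:H3→d18:- -> H3
  lookup 238.16.207.111: bits 11 walk d0:H3→d1:-→d2:- -> H3
  add 141.216.0.0/13 -> H2 at depth 13
  add 197.0.0.0/8 -> H3 at depth 8
  add 84.41.0.0/16 -> H3 at depth 16
  add 191.104.10.0/24 -> H2 at depth 24

== LOOKUPS ==
["H1","no-route","H2","H0","H0","H3","H3","H3","H3"]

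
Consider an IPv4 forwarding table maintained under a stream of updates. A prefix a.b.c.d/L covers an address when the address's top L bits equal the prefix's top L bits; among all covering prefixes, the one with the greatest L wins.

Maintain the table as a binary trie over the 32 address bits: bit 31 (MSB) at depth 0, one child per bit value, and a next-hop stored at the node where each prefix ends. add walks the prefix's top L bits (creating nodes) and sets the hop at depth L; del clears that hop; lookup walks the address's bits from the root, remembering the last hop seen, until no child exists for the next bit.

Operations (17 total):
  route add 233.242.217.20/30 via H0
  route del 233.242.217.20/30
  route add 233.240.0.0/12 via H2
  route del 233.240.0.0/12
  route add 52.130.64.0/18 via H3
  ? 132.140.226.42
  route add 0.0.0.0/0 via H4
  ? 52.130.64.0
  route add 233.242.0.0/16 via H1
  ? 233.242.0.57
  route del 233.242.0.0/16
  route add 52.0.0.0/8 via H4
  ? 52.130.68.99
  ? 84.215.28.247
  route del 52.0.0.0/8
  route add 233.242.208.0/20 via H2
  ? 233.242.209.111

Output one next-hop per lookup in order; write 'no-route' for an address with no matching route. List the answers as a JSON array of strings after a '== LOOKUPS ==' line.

Trace:
  + 233.242.217.20/30 (H0) depth=30
  - 233.242.217.20/30 clear@30
  + 233.240.0.0/12 (H2) depth=12
  - 233.240.0.0/12 clear@12
  + 52.130.64.0/18 (H3) depth=18
  lookup 132.140.226.42: bits 1 walk d0:-→d1:- -> no-route
  + 0.0.0.0/0 (H4) depth=0
  lookup 52.130.64.0: bits 001101001000001001 walk d0:H4→d1:-→d2:-→d3:-→d4:-→d5:-→d6:-→d7:-→d8:-→d9:-→d10:-→d11:-→d12:-→d13:-→d14:-→d15:-→d16:-→d17:-→d18:H3 -> H3
  + 233.242.0.0/16 (H1) depth=16
  lookup 233.242.0.57: bits 1110100111110010 walk d0:H4→d1:-→d2:-→d3:-→d4:-→d5:-→d6:-→d7:-→d8:-→d9:-→d10:-→d11:-→d12:-→d13:-→d14:-→d15:-→d16:H1 -> H1
  - 233.242.0.0/16 clear@16
  + 52.0.0.0/8 (H4) depth=8
  lookup 52.130.68.99: bits 001101001000001001 walk d0:H4→d1:-→d2:-→d3:-→d4:-→d5:-→d6:-→d7:-→d8:H4→d9:-→d10:-→d11:-→d12:-→d13:-→d14:-→d15:-→d16:-→d17:-→d18:H3 -> H3
  lookup 84.215.28.247: bits 0 walk d0:H4→d1:- -> H4
  - 52.0.0.0/8 clear@8
  + 233.242.208.0/20 (H2) depth=20
  lookup 233.242.209.111: bits 11101001111100101101 walk d0:H4→d1:-→d2:-→d3:-→d4:-→d5:-→d6:-→d7:-→d8:-→d9:-→d10:-→d11:-→d12:-→d13:-→d14:-→d15:-→d16:-→d17:-→d18:-→d19:-→d20:H2 -> H2

== LOOKUPS ==
["no-route","H3","H1","H3","H4","H2"]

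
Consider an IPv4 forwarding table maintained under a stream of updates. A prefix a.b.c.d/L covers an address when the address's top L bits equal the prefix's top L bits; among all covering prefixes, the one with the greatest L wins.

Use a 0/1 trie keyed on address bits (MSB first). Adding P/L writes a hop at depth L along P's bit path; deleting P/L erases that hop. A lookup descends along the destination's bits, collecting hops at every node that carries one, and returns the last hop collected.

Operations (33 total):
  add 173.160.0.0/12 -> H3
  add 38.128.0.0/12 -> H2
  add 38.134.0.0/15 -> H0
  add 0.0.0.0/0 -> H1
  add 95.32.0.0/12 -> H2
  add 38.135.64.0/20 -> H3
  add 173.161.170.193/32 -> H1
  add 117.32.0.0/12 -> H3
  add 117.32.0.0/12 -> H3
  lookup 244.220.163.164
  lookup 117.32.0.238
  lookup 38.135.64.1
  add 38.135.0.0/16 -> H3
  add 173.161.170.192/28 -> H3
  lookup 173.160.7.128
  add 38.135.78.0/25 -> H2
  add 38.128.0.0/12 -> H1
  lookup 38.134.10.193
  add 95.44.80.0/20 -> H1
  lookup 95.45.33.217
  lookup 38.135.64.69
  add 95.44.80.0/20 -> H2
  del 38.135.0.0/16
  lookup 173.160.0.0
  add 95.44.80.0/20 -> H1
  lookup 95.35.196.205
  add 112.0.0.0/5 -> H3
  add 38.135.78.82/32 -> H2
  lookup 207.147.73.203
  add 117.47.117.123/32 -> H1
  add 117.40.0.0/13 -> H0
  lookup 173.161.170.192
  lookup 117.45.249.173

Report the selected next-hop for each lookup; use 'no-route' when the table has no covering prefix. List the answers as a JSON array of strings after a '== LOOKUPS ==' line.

Trace:
  add 173.160.0.0/12 -> H3 at depth 12
  add 38.128.0.0/12 -> H2 at depth 12
  add 38.134.0.0/15 -> H0 at depth 15
  add 0.0.0.0/0 -> H1 at depth 0
  add 95.32.0.0/12 -> H2 at depth 12
  add 38.135.64.0/20 -> H3 at depth 20
  add 173.161.170.193/32 -> H1 at depth 32
  add 117.32.0.0/12 -> H3 at depth 12
  add 117.32.0.0/12 -> H3 at depth 12
  lookup 244.220.163.164: bits 1 walk d0:H1→d1:- -> H1
  lookup 117.32.0.238: bits 011101010010 walk d0:H1→d1:-→d2:-→d3:-→d4:-→d5:-→d6:-→d7:-→d8:-→d9:-→d10:-→d11:-→d12:H3 -> H3
  lookup 38.135.64.1: bits 00100110100001110100 walk d0:H1→d1:-→d2:-→d3:-→d4:-→d5:-→d6:-→d7:-→d8:-→d9:-→d10:-→d11:-→d12:H2→d13:-→d14:-→d15:H0→d16:-→d17:-→d18:-→d19:-→d20:H3 -> H3
  add 38.135.0.0/16 -> H3 at depth 16
  add 173.161.170.192/28 -> H3 at depth 28
  lookup 173.160.7.128: bits 101011011010000 walk d0:H1→d1:-→d2:-→d3:-→d4:-→d5:-→d6:-→d7:-→d8:-→d9:-→d10:-→d11:-→d12:H3→d13:-→d14:-→d15:- -> H3
  add 38.135.78.0/25 -> H2 at depth 25
  add 38.128.0.0/12 -> H1 at depth 12
  lookup 38.134.10.193: bits 001001101000011 walk d0:H1→d1:-→d2:-→d3:-→d4:-→d5:-→d6:-→d7:-→d8:-→d9:-→d10:-→d11:-→d12:H1→d13:-→d14:-→d15:H0 -> H0
  add 95.44.80.0/20 -> H1 at depth 20
  lookup 95.45.33.217: bits 010111110010110 walk d0:H1→d1:-→d2:-→d3:-→d4:-→d5:-→d6:-→d7:-→d8:-→d9:-→d10:-→d11:-→d12:H2→d13:-→d14:-→d15:- -> H2
  lookup 38.135.64.69: bits 00100110100001110100 walk d0:H1→d1:-→d2:-→d3:-→d4:-→d5:-→d6:-→d7:-→d8:-→d9:-→d10:-→d11:-→d12:H1→d13:-→d14:-→d15:H0→d16:H3→d17:-→d18:-→d19:-→d20:H3 -> H3
  add 95.44.80.0/20 -> H2 at depth 20
  del 38.135.0.0/16 (clear depth 16)
  lookup 173.160.0.0: bits 101011011010000 walk d0:H1→d1:-→d2:-→d3:-→d4:-→d5:-→d6:-→d7:-→d8:-→d9:-→d10:-→d11:-→d12:H3→d13:-→d14:-→d15:- -> H3
  add 95.44.80.0/20 -> H1 at depth 20
  lookup 95.35.196.205: bits 010111110010 walk d0:H1→d1:-→d2:-→d3:-→d4:-→d5:-→d6:-→d7:-→d8:-→d9:-→d10:-→d11:-→d12:H2 -> H2
  add 112.0.0.0/5 -> H3 at depth 5
  add 38.135.78.82/32 -> H2 at depth 32
  lookup 207.147.73.203: bits 1 walk d0:H1→d1:- -> H1
  add 117.47.117.123/32 -> H1 at depth 32
  add 117.40.0.0/13 -> H0 at depth 13
  lookup 173.161.170.192: bits 1010110110100001101010101100000 walk d0:H1→d1:-→d2:-→d3:-→d4:-→d5:-→d6:-→d7:-→d8:-→d9:-→d10:-→d11:-→d12:H3→d13:-→d14:-→d15:-→d16:-→d17:-→d18:-→d19:-→d20:-→d21:-→d22:-→d23:-→d24:-→d25:-→d26:-→d27:-→d28:H3→d29:-→d30:-→d31:- -> H3
  lookup 117.45.249.173: bits 01110101001011 walk d0:H1→d1:-→d2:-→d3:-→d4:-→d5:H3→d6:-→d7:-→d8:-→d9:-→d10:-→d11:-→d12:H3→d13:H0→d14:- -> H0

== LOOKUPS ==
["H1","H3","H3","H3","H0","H2","H3","H3","H2","H1","H3","H0"]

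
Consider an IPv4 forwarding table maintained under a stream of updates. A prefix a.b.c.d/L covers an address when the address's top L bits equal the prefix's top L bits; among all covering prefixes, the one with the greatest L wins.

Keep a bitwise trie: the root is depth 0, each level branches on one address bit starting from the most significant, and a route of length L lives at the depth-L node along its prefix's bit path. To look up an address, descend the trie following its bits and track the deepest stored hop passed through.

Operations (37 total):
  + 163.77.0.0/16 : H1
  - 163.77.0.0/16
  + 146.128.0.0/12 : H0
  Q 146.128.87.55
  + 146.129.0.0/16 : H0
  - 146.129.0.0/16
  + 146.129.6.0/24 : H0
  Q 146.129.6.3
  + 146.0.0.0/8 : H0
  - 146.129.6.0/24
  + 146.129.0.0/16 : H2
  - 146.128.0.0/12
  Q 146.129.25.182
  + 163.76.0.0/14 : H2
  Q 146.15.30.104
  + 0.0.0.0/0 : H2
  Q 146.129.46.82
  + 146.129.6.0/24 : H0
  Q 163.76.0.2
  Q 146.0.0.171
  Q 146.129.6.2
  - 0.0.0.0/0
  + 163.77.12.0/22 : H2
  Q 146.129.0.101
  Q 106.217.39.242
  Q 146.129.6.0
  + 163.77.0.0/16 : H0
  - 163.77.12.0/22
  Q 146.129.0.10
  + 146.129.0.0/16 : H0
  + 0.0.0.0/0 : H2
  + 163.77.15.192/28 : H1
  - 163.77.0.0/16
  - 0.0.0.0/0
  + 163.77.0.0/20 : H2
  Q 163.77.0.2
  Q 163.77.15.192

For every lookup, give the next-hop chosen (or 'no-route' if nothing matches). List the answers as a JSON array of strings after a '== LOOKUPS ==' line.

Apply in order:
  add 163.77.0.0/16 -> H1 at depth 16
  del 163.77.0.0/16 (clear depth 16)
  add 146.128.0.0/12 -> H0 at depth 12
  Q 146.128.87.55: descend 100100101000 ; hops seen [H0] ; pick H0
  add 146.129.0.0/16 -> H0 at depth 16
  del 146.129.0.0/16 (clear depth 16)
  add 146.129.6.0/24 -> H0 at depth 24
  Q 146.129.6.3: descend 100100101000000100000110 ; hops seen [H0,H0] ; pick H0
  add 146.0.0.0/8 -> H0 at depth 8
  del 146.129.6.0/24 (clear depth 24)
  add 146.129.0.0/16 -> H2 at depth 16
  del 146.128.0.0/12 (clear depth 12)
  Q 146.129.25.182: descend 1001001010000001000 ; hops seen [H0,H2] ; pick H2
  add 163.76.0.0/14 -> H2 at depth 14
  Q 146.15.30.104: descend 10010010 ; hops seen [H0] ; pick H0
  add 0.0.0.0/0 -> H2 at depth 0
  Q 146.129.46.82: descend 100100101000000100 ; hops seen [H2,H0,H2] ; pick H2
  add 146.129.6.0/24 -> H0 at depth 24
  Q 163.76.0.2: descend 101000110100110 ; hops seen [H2,H2] ; pick H2
  Q 146.0.0.171: descend 10010010 ; hops seen [H2,H0] ; pick H0
  Q 146.129.6.2: descend 100100101000000100000110 ; hops seen [H2,H0,H2,H0] ; pick H0
  del 0.0.0.0/0 (clear depth 0)
  add 163.77.12.0/22 -> H2 at depth 22
  Q 146.129.0.101: descend 100100101000000100000 ; hops seen [H0,H2] ; pick H2
  Q 106.217.39.242: descend ε ; hops seen [∅] ; pick no-route
  Q 146.129.6.0: descend 100100101000000100000110 ; hops seen [H0,H2,H0] ; pick H0
  add 163.77.0.0/16 -> H0 at depth 16
  del 163.77.12.0/22 (clear depth 22)
  Q 146.129.0.10: descend 100100101000000100000 ; hops seen [H0,H2] ; pick H2
  add 146.129.0.0/16 -> H0 at depth 16
  add 0.0.0.0/0 -> H2 at depth 0
  add 163.77.15.192/28 -> H1 at depth 28
  del 163.77.0.0/16 (clear depth 16)
  del 0.0.0.0/0 (clear depth 0)
  add 163.77.0.0/20 -> H2 at depth 20
  Q 163.77.0.2: descend 10100011010011010000 ; hops seen [H2,H2] ; pick H2
  Q 163.77.15.192: descend 1010001101001101000011111100 ; hops seen [H2,H2,H1] ; pick H1

== LOOKUPS ==
["H0","H0","H2","H0","H2","H2","H0","H0","H2","no-route","H0","H2","H2","H1"]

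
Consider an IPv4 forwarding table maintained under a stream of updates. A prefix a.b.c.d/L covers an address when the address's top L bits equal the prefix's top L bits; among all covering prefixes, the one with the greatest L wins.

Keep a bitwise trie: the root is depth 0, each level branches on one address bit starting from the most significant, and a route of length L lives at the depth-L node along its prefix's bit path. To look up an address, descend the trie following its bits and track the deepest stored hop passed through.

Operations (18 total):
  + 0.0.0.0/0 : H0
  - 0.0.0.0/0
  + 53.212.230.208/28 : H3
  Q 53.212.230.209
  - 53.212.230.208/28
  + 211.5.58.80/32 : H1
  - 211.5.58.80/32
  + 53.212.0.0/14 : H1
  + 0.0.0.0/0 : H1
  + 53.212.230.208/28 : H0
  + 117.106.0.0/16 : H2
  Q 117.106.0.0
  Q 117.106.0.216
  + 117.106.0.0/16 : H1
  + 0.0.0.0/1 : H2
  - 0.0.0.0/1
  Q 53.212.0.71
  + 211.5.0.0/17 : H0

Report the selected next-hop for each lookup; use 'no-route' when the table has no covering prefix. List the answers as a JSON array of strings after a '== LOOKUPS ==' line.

Process each operation:
  + 0.0.0.0/0 (H0) depth=0
  - 0.0.0.0/0 clear@0
  + 53.212.230.208/28 (H3) depth=28
  Q 53.212.230.209: descend 0011010111010100111001101101 ; hops seen [H3] ; pick H3
  - 53.212.230.208/28 clear@28
  + 211.5.58.80/32 (H1) depth=32
  - 211.5.58.80/32 clear@32
  + 53.212.0.0/14 (H1) depth=14
  + 0.0.0.0/0 (H1) depth=0
  + 53.212.230.208/28 (H0) depth=28
  + 117.106.0.0/16 (H2) depth=16
  Q 117.106.0.0: descend 0111010101101010 ; hops seen [H1,H2] ; pick H2
  Q 117.106.0.216: descend 0111010101101010 ; hops seen [H1,H2] ; pick H2
  + 117.106.0.0/16 (H1) depth=16
  + 0.0.0.0/1 (H2) depth=1
  - 0.0.0.0/1 clear@1
  Q 53.212.0.71: descend 0011010111010100 ; hops seen [H1,H1] ; pick H1
  + 211.5.0.0/17 (H0) depth=17

== LOOKUPS ==
["H3","H2","H2","H1"]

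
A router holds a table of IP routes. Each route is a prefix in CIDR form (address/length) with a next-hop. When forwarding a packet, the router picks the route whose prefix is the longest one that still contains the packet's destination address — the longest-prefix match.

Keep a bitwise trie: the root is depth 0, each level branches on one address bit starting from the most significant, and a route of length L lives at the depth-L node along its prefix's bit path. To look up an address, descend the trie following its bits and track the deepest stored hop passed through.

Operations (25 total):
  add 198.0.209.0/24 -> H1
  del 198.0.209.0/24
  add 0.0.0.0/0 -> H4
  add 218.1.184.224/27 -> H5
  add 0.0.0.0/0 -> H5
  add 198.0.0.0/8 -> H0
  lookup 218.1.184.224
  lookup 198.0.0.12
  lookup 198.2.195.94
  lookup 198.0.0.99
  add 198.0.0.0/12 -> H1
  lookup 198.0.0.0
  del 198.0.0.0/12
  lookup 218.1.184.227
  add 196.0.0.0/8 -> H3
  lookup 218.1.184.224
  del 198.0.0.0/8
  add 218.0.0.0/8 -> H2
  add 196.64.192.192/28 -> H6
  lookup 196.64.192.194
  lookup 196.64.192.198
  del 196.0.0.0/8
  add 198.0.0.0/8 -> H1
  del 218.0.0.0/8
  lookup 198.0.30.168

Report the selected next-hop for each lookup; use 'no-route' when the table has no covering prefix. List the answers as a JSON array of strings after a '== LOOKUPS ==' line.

Process each operation:
  + 198.0.209.0/24 (H1) depth=24
  del 198.0.209.0/24 (clear depth 24)
  + 0.0.0.0/0 (H4) depth=0
  + 218.1.184.224/27 (H5) depth=27
  + 0.0.0.0/0 (H5) depth=0
  + 198.0.0.0/8 (H0) depth=8
  ? 218.1.184.224  path d0:H5→d1:-→d2:-→d3:-→d4:-→d5:-→d6:-→d7:-→d8:-→d9:-→d10:-→d11:-→d12:-→d13:-→d14:-→d15:-→d16:-→d17:-→d18:-→d19:-→d20:-→d21:-→d22:-→d23:-→d24:-→d25:-→d26:-→d27:H5  best=H5
  ? 198.0.0.12  path d0:H5→d1:-→d2:-→d3:-→d4:-→d5:-→d6:-→d7:-→d8:H0→d9:-→d10:-→d11:-→d12:-→d13:-→d14:-→d15:-→d16:-  best=H0
  ? 198.2.195.94  path d0:H5→d1:-→d2:-→d3:-→d4:-→d5:-→d6:-→d7:-→d8:H0→d9:-→d10:-→d11:-→d12:-→d13:-→d14:-  best=H0
  ? 198.0.0.99  path d0:H5→d1:-→d2:-→d3:-→d4:-→d5:-→d6:-→d7:-→d8:H0→d9:-→d10:-→d11:-→d12:-→d13:-→d14:-→d15:-→d16:-  best=H0
  + 198.0.0.0/12 (H1) depth=12
  ? 198.0.0.0  path d0:H5→d1:-→d2:-→d3:-→d4:-→d5:-→d6:-→d7:-→d8:H0→d9:-→d10:-→d11:-→d12:H1→d13:-→d14:-→d15:-→d16:-  best=H1
  del 198.0.0.0/12 (clear depth 12)
  ? 218.1.184.227  path d0:H5→d1:-→d2:-→d3:-→d4:-→d5:-→d6:-→d7:-→d8:-→d9:-→d10:-→d11:-→d12:-→d13:-→d14:-→d15:-→d16:-→d17:-→d18:-→d19:-→d20:-→d21:-→d22:-→d23:-→d24:-→d25:-→d26:-→d27:H5  best=H5
  + 196.0.0.0/8 (H3) depth=8
  ? 218.1.184.224  path d0:H5→d1:-→d2:-→d3:-→d4:-→d5:-→d6:-→d7:-→d8:-→d9:-→d10:-→d11:-→d12:-→d13:-→d14:-→d15:-→d16:-→d17:-→d18:-→d19:-→d20:-→d21:-→d22:-→d23:-→d24:-→d25:-→d26:-→d27:H5  best=H5
  del 198.0.0.0/8 (clear depth 8)
  + 218.0.0.0/8 (H2) depth=8
  + 196.64.192.192/28 (H6) depth=28
  ? 196.64.192.194  path d0:H5→d1:-→d2:-→d3:-→d4:-→d5:-→d6:-→d7:-→d8:H3→d9:-→d10:-→d11:-→d12:-→d13:-→d14:-→d15:-→d16:-→d17:-→d18:-→d19:-→d20:-→d21:-→d22:-→d23:-→d24:-→d25:-→d26:-→d27:-→d28:H6  best=H6
  ? 196.64.192.198  path d0:H5→d1:-→d2:-→d3:-→d4:-→d5:-→d6:-→d7:-→d8:H3→d9:-→d10:-→d11:-→d12:-→d13:-→d14:-→d15:-→d16:-→d17:-→d18:-→d19:-→d20:-→d21:-→d22:-→d23:-→d24:-→d25:-→d26:-→d27:-→d28:H6  best=H6
  del 196.0.0.0/8 (clear depth 8)
  + 198.0.0.0/8 (H1) depth=8
  del 218.0.0.0/8 (clear depth 8)
  ? 198.0.30.168  path d0:H5→d1:-→d2:-→d3:-→d4:-→d5:-→d6:-→d7:-→d8:H1→d9:-→d10:-→d11:-→d12:-→d13:-→d14:-→d15:-→d16:-  best=H1

== LOOKUPS ==
["H5","H0","H0","H0","H1","H5","H5","H6","H6","H1"]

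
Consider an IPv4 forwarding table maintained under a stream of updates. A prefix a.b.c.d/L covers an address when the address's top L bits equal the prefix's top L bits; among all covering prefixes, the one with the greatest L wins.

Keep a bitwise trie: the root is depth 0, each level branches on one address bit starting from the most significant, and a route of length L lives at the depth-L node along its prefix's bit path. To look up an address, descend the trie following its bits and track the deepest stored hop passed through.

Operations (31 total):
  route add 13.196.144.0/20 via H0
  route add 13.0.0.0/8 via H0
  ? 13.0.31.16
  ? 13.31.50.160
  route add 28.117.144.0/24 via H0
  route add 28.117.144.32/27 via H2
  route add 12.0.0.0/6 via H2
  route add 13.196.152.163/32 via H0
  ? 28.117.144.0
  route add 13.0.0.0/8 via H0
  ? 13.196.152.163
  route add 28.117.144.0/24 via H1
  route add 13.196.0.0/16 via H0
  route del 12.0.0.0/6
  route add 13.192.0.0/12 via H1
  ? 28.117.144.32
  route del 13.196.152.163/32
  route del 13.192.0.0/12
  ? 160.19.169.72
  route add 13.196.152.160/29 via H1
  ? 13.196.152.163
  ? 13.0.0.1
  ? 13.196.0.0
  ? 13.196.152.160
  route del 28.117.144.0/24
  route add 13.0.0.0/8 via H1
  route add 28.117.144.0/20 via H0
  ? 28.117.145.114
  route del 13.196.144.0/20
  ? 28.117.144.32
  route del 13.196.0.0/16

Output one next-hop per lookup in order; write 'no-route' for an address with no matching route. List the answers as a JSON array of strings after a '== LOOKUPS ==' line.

Apply in order:
  add 13.196.144.0/20 -> H0 at depth 20
  add 13.0.0.0/8 -> H0 at depth 8
  ? 13.0.31.16  path d0:-→d1:-→d2:-→d3:-→d4:-→d5:-→d6:-→d7:-→d8:H0  best=H0
  ? 13.31.50.160  path d0:-→d1:-→d2:-→d3:-→d4:-→d5:-→d6:-→d7:-→d8:H0  best=H0
  add 28.117.144.0/24 -> H0 at depth 24
  add 28.117.144.32/27 -> H2 at depth 27
  add 12.0.0.0/6 -> H2 at depth 6
  add 13.196.152.163/32 -> H0 at depth 32
  ? 28.117.144.0  path d0:-→d1:-→d2:-→d3:-→d4:-→d5:-→d6:-→d7:-→d8:-→d9:-→d10:-→d11:-→d12:-→d13:-→d14:-→d15:-→d16:-→d17:-→d18:-→d19:-→d20:-→d21:-→d22:-→d23:-→d24:H0→d25:-→d26:-  best=H0
  add 13.0.0.0/8 -> H0 at depth 8
  ? 13.196.152.163  path d0:-→d1:-→d2:-→d3:-→d4:-→d5:-→d6:H2→d7:-→d8:H0→d9:-→d10:-→d11:-→d12:-→d13:-→d14:-→d15:-→d16:-→d17:-→d18:-→d19:-→d20:H0→d21:-→d22:-→d23:-→d24:-→d25:-→d26:-→d27:-→d28:-→d29:-→d30:-→d31:-→d32:H0  best=H0
  add 28.117.144.0/24 -> H1 at depth 24
  add 13.196.0.0/16 -> H0 at depth 16
  - 12.0.0.0/6 clear@6
  add 13.192.0.0/12 -> H1 at depth 12
  ? 28.117.144.32  path d0:-→d1:-→d2:-→d3:-→d4:-→d5:-→d6:-→d7:-→d8:-→d9:-→d10:-→d11:-→d12:-→d13:-→d14:-→d15:-→d16:-→d17:-→d18:-→d19:-→d20:-→d21:-→d22:-→d23:-→d24:H1→d25:-→d26:-→d27:H2  best=H2
  - 13.196.152.163/32 clear@32
  - 13.192.0.0/12 clear@12
  ? 160.19.169.72  path d0:-  best=no-route
  add 13.196.152.160/29 -> H1 at depth 29
  ? 13.196.152.163  path d0:-→d1:-→d2:-→d3:-→d4:-→d5:-→d6:-→d7:-→d8:H0→d9:-→d10:-→d11:-→d12:-→d13:-→d14:-→d15:-→d16:H0→d17:-→d18:-→d19:-→d20:H0→d21:-→d22:-→d23:-→d24:-→d25:-→d26:-→d27:-→d28:-→d29:H1→d30:-→d31:-→d32:-  best=H1
  ? 13.0.0.1  path d0:-→d1:-→d2:-→d3:-→d4:-→d5:-→d6:-→d7:-→d8:H0  best=H0
  ? 13.196.0.0  path d0:-→d1:-→d2:-→d3:-→d4:-→d5:-→d6:-→d7:-→d8:H0→d9:-→d10:-→d11:-→d12:-→d13:-→d14:-→d15:-→d16:H0  best=H0
  ? 13.196.152.160  path d0:-→d1:-→d2:-→d3:-→d4:-→d5:-→d6:-→d7:-→d8:H0→d9:-→d10:-→d11:-→d12:-→d13:-→d14:-→d15:-→d16:H0→d17:-→d18:-→d19:-→d20:H0→d21:-→d22:-→d23:-→d24:-→d25:-→d26:-→d27:-→d28:-→d29:H1→d30:-  best=H1
  - 28.117.144.0/24 clear@24
  add 13.0.0.0/8 -> H1 at depth 8
  add 28.117.144.0/20 -> H0 at depth 20
  ? 28.117.145.114  path d0:-→d1:-→d2:-→d3:-→d4:-→d5:-→d6:-→d7:-→d8:-→d9:-→d10:-→d11:-→d12:-→d13:-→d14:-→d15:-→d16:-→d17:-→d18:-→d19:-→d20:H0→d21:-→d22:-→d23:-  best=H0
  - 13.196.144.0/20 clear@20
  ? 28.117.144.32  path d0:-→d1:-→d2:-→d3:-→d4:-→d5:-→d6:-→d7:-→d8:-→d9:-→d10:-→d11:-→d12:-→d13:-→d14:-→d15:-→d16:-→d17:-→d18:-→d19:-→d20:H0→d21:-→d22:-→d23:-→d24:-→d25:-→d26:-→d27:H2  best=H2
  - 13.196.0.0/16 clear@16

== LOOKUPS ==
["H0","H0","H0","H0","H2","no-route","H1","H0","H0","H1","H0","H2"]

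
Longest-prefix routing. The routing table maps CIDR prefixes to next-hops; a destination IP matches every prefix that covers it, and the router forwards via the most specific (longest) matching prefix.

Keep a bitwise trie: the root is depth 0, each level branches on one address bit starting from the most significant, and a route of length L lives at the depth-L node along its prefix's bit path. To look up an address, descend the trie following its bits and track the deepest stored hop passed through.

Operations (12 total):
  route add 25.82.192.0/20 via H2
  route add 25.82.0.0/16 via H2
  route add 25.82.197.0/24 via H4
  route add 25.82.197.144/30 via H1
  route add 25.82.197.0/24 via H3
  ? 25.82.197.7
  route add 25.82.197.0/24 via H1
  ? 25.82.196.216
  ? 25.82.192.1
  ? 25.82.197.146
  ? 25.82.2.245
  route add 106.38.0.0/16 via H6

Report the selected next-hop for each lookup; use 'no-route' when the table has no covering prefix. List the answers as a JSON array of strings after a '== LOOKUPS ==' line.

Trace:
  add 25.82.192.0/20 -> H2 at depth 20
  add 25.82.0.0/16 -> H2 at depth 16
  add 25.82.197.0/24 -> H4 at depth 24
  add 25.82.197.144/30 -> H1 at depth 30
  add 25.82.197.0/24 -> H3 at depth 24
  Q 25.82.197.7: descend 000110010101001011000101 ; hops seen [H2,H2,H3] ; pick H3
  add 25.82.197.0/24 -> H1 at depth 24
  Q 25.82.196.216: descend 00011001010100101100010 ; hops seen [H2,H2] ; pick H2
  Q 25.82.192.1: descend 000110010101001011000 ; hops seen [H2,H2] ; pick H2
  Q 25.82.197.146: descend 000110010101001011000101100100 ; hops seen [H2,H2,H1,H1] ; pick H1
  Q 25.82.2.245: descend 0001100101010010 ; hops seen [H2] ; pick H2
  add 106.38.0.0/16 -> H6 at depth 16

== LOOKUPS ==
["H3","H2","H2","H1","H2"]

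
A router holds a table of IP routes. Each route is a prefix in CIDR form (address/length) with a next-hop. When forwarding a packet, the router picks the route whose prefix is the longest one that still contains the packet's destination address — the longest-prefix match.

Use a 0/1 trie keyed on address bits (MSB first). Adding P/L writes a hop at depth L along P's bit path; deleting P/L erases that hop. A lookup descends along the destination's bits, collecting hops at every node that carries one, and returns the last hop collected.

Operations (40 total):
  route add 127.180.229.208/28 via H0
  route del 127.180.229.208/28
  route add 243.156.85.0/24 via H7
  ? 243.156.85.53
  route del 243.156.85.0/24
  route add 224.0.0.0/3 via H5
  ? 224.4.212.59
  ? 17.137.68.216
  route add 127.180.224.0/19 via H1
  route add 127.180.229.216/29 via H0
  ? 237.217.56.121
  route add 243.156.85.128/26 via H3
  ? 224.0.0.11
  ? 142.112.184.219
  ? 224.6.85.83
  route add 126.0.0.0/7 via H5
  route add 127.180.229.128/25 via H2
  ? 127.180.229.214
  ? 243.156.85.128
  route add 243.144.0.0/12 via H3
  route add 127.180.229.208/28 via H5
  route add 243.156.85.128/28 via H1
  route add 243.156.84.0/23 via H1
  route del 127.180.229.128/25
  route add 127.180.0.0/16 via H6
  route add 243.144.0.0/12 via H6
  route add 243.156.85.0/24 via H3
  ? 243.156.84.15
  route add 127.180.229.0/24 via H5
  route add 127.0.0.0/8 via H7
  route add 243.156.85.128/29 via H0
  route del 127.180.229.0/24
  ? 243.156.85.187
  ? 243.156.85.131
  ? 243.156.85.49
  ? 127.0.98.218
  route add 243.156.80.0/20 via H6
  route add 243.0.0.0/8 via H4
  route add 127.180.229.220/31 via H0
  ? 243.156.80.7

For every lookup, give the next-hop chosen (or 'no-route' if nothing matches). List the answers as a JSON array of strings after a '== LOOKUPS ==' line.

Trace:
  + 127.180.229.208/28 (H0) depth=28
  del 127.180.229.208/28 (clear depth 28)
  + 243.156.85.0/24 (H7) depth=24
  Q 243.156.85.53: descend 111100111001110001010101 ; hops seen [H7] ; pick H7
  del 243.156.85.0/24 (clear depth 24)
  + 224.0.0.0/3 (H5) depth=3
  Q 224.4.212.59: descend 111 ; hops seen [H5] ; pick H5
  Q 17.137.68.216: descend 0 ; hops seen [∅] ; pick no-route
  + 127.180.224.0/19 (H1) depth=19
  + 127.180.229.216/29 (H0) depth=29
  Q 237.217.56.121: descend 111 ; hops seen [H5] ; pick H5
  + 243.156.85.128/26 (H3) depth=26
  Q 224.0.0.11: descend 111 ; hops seen [H5] ; pick H5
  Q 142.112.184.219: descend 1 ; hops seen [∅] ; pick no-route
  Q 224.6.85.83: descend 111 ; hops seen [H5] ; pick H5
  + 126.0.0.0/7 (H5) depth=7
  + 127.180.229.128/25 (H2) depth=25
  Q 127.180.229.214: descend 0111111110110100111001011101 ; hops seen [H5,H1,H2] ; pick H2
  Q 243.156.85.128: descend 11110011100111000101010110 ; hops seen [H5,H3] ; pick H3
  + 243.144.0.0/12 (H3) depth=12
  + 127.180.229.208/28 (H5) depth=28
  + 243.156.85.128/28 (H1) depth=28
  + 243.156.84.0/23 (H1) depth=23
  del 127.180.229.128/25 (clear depth 25)
  + 127.180.0.0/16 (H6) depth=16
  + 243.144.0.0/12 (H6) depth=12
  + 243.156.85.0/24 (H3) depth=24
  Q 243.156.84.15: descend 11110011100111000101010 ; hops seen [H5,H6,H1] ; pick H1
  + 127.180.229.0/24 (H5) depth=24
  + 127.0.0.0/8 (H7) depth=8
  + 243.156.85.128/29 (H0) depth=29
  del 127.180.229.0/24 (clear depth 24)
  Q 243.156.85.187: descend 11110011100111000101010110 ; hops seen [H5,H6,H1,H3,H3] ; pick H3
  Q 243.156.85.131: descend 11110011100111000101010110000 ; hops seen [H5,H6,H1,H3,H3,H1,H0] ; pick H0
  Q 243.156.85.49: descend 111100111001110001010101 ; hops seen [H5,H6,H1,H3] ; pick H3
  Q 127.0.98.218: descend 01111111 ; hops seen [H5,H7] ; pick H7
  + 243.156.80.0/20 (H6) depth=20
  + 243.0.0.0/8 (H4) depth=8
  + 127.180.229.220/31 (H0) depth=31
  Q 243.156.80.7: descend 111100111001110001010 ; hops seen [H5,H4,H6,H6] ; pick H6

== LOOKUPS ==
["H7","H5","no-route","H5","H5","no-route","H5","H2","H3","H1","H3","H0","H3","H7","H6"]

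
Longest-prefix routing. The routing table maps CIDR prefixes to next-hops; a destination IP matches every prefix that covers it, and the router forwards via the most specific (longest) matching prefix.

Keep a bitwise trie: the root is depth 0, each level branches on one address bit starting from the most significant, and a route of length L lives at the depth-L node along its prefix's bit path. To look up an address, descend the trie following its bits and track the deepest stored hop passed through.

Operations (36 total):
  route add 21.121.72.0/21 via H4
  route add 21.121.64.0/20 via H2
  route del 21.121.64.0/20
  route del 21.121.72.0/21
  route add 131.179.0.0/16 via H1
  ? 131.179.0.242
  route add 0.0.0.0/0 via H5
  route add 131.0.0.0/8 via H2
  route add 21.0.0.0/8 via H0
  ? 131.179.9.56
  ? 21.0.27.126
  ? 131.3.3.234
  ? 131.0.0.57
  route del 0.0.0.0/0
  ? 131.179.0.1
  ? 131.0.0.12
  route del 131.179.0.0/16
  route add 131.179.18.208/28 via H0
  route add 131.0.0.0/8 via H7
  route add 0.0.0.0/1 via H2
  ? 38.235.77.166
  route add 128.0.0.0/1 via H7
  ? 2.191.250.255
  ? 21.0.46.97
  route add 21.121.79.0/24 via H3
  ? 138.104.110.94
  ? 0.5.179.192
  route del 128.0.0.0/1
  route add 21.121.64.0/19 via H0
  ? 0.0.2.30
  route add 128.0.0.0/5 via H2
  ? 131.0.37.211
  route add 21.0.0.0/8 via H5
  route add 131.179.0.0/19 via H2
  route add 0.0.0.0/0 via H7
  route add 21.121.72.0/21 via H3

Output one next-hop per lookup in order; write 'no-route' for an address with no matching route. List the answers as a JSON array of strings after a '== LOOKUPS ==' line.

Apply in order:
  add 21.121.72.0/21 -> H4 at depth 21
  add 21.121.64.0/20 -> H2 at depth 20
  - 21.121.64.0/20 clear@20
  - 21.121.72.0/21 clear@21
  add 131.179.0.0/16 -> H1 at depth 16
  Q 131.179.0.242: descend 1000001110110011 ; hops seen [H1] ; pick H1
  add 0.0.0.0/0 -> H5 at depth 0
  add 131.0.0.0/8 -> H2 at depth 8
  add 21.0.0.0/8 -> H0 at depth 8
  Q 131.179.9.56: descend 1000001110110011 ; hops seen [H5,H2,H1] ; pick H1
  Q 21.0.27.126: descend 000101010 ; hops seen [H5,H0] ; pick H0
  Q 131.3.3.234: descend 10000011 ; hops seen [H5,H2] ; pick H2
  Q 131.0.0.57: descend 10000011 ; hops seen [H5,H2] ; pick H2
  - 0.0.0.0/0 clear@0
  Q 131.179.0.1: descend 1000001110110011 ; hops seen [H2,H1] ; pick H1
  Q 131.0.0.12: descend 10000011 ; hops seen [H2] ; pick H2
  - 131.179.0.0/16 clear@16
  add 131.179.18.208/28 -> H0 at depth 28
  add 131.0.0.0/8 -> H7 at depth 8
  add 0.0.0.0/1 -> H2 at depth 1
  Q 38.235.77.166: descend 00 ; hops seen [H2] ; pick H2
  add 128.0.0.0/1 -> H7 at depth 1
  Q 2.191.250.255: descend 000 ; hops seen [H2] ; pick H2
  Q 21.0.46.97: descend 000101010 ; hops seen [H2,H0] ; pick H0
  add 21.121.79.0/24 -> H3 at depth 24
  Q 138.104.110.94: descend 1000 ; hops seen [H7] ; pick H7
  Q 0.5.179.192: descend 000 ; hops seen [H2] ; pick H2
  - 128.0.0.0/1 clear@1
  add 21.121.64.0/19 -> H0 at depth 19
  Q 0.0.2.30: descend 000 ; hops seen [H2] ; pick H2
  add 128.0.0.0/5 -> H2 at depth 5
  Q 131.0.37.211: descend 10000011 ; hops seen [H2,H7] ; pick H7
  add 21.0.0.0/8 -> H5 at depth 8
  add 131.179.0.0/19 -> H2 at depth 19
  add 0.0.0.0/0 -> H7 at depth 0
  add 21.121.72.0/21 -> H3 at depth 21

== LOOKUPS ==
["H1","H1","H0","H2","H2","H1","H2","H2","H2","H0","H7","H2","H2","H7"]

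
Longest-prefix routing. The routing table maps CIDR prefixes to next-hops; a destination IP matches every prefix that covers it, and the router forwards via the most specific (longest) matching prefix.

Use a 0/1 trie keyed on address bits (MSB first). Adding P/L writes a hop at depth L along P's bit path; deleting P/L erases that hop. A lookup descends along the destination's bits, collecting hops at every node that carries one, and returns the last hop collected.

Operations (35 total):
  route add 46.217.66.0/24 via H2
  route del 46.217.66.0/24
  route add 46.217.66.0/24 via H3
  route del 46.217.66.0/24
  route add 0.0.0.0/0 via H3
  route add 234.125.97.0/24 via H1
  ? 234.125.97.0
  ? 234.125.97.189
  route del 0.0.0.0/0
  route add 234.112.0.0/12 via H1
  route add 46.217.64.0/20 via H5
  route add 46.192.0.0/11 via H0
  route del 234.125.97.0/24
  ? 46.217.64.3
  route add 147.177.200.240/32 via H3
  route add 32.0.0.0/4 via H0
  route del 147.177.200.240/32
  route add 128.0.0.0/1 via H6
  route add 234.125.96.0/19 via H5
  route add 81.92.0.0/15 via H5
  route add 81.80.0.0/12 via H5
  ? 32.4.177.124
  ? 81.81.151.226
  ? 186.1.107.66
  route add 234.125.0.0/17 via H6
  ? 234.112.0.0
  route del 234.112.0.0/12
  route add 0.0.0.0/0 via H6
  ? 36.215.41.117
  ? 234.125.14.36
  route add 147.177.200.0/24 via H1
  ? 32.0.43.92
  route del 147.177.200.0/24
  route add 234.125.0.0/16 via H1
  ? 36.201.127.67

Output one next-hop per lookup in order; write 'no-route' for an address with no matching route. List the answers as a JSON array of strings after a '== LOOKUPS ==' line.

Trace:
  + 46.217.66.0/24 (H2) depth=24
  del 46.217.66.0/24 (clear depth 24)
  + 46.217.66.0/24 (H3) depth=24
  del 46.217.66.0/24 (clear depth 24)
  + 0.0.0.0/0 (H3) depth=0
  + 234.125.97.0/24 (H1) depth=24
  Q 234.125.97.0: descend 111010100111110101100001 ; hops seen [H3,H1] ; pick H1
  Q 234.125.97.189: descend 111010100111110101100001 ; hops seen [H3,H1] ; pick H1
  del 0.0.0.0/0 (clear depth 0)
  + 234.112.0.0/12 (H1) depth=12
  + 46.217.64.0/20 (H5) depth=20
  + 46.192.0.0/11 (H0) depth=11
  del 234.125.97.0/24 (clear depth 24)
  Q 46.217.64.3: descend 0010111011011001010000 ; hops seen [H0,H5] ; pick H5
  + 147.177.200.240/32 (H3) depth=32
  + 32.0.0.0/4 (H0) depth=4
  del 147.177.200.240/32 (clear depth 32)
  + 128.0.0.0/1 (H6) depth=1
  + 234.125.96.0/19 (H5) depth=19
  + 81.92.0.0/15 (H5) depth=15
  + 81.80.0.0/12 (H5) depth=12
  Q 32.4.177.124: descend 0010 ; hops seen [H0] ; pick H0
  Q 81.81.151.226: descend 010100010101 ; hops seen [H5] ; pick H5
  Q 186.1.107.66: descend 10 ; hops seen [H6] ; pick H6
  + 234.125.0.0/17 (H6) depth=17
  Q 234.112.0.0: descend 111010100111 ; hops seen [H6,H1] ; pick H1
  del 234.112.0.0/12 (clear depth 12)
  + 0.0.0.0/0 (H6) depth=0
  Q 36.215.41.117: descend 0010 ; hops seen [H6,H0] ; pick H0
  Q 234.125.14.36: descend 11101010011111010 ; hops seen [H6,H6,H6] ; pick H6
  + 147.177.200.0/24 (H1) depth=24
  Q 32.0.43.92: descend 0010 ; hops seen [H6,H0] ; pick H0
  del 147.177.200.0/24 (clear depth 24)
  + 234.125.0.0/16 (H1) depth=16
  Q 36.201.127.67: descend 0010 ; hops seen [H6,H0] ; pick H0

== LOOKUPS ==
["H1","H1","H5","H0","H5","H6","H1","H0","H6","H0","H0"]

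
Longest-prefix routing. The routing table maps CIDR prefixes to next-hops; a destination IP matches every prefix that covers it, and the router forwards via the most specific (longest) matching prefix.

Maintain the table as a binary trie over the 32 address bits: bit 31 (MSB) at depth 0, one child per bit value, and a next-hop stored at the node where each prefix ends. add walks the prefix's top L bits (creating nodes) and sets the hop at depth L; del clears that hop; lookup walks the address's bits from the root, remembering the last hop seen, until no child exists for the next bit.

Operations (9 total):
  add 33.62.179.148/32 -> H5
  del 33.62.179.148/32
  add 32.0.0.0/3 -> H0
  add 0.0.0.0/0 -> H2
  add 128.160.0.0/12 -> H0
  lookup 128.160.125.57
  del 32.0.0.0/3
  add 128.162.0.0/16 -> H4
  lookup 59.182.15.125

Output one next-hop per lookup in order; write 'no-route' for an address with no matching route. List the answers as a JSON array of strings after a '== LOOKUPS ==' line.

Process each operation:
  + 33.62.179.148/32 (H5) depth=32
  - 33.62.179.148/32 clear@32
  + 32.0.0.0/3 (H0) depth=3
  + 0.0.0.0/0 (H2) depth=0
  + 128.160.0.0/12 (H0) depth=12
  ? 128.160.125.57  path d0:H2→d1:-→d2:-→d3:-→d4:-→d5:-→d6:-→d7:-→d8:-→d9:-→d10:-→d11:-→d12:H0  best=H0
  - 32.0.0.0/3 clear@3
  + 128.162.0.0/16 (H4) depth=16
  ? 59.182.15.125  path d0:H2→d1:-→d2:-→d3:-  best=H2

== LOOKUPS ==
["H0","H2"]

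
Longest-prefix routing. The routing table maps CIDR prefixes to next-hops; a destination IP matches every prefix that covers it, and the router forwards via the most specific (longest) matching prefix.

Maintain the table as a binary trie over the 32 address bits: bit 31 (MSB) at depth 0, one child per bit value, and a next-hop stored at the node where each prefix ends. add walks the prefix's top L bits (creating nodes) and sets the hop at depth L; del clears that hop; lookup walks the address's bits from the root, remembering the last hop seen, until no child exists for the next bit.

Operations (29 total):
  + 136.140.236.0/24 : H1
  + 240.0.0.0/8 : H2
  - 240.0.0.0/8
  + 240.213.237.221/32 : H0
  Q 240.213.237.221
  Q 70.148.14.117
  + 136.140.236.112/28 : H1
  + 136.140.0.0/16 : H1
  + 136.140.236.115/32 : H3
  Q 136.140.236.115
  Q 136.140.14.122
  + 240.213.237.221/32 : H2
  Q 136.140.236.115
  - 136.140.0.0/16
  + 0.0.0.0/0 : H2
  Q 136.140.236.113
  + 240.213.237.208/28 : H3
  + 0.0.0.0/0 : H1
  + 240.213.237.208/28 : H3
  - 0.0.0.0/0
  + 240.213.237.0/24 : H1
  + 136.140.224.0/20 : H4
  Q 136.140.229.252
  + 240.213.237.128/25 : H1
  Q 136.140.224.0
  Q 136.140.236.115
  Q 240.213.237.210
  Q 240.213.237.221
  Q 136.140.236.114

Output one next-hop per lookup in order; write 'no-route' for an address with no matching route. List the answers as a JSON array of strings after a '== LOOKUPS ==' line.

Trace:
  add 136.140.236.0/24 -> H1 at depth 24
  add 240.0.0.0/8 -> H2 at depth 8
  - 240.0.0.0/8 clear@8
  add 240.213.237.221/32 -> H0 at depth 32
  lookup 240.213.237.221: bits 11110000110101011110110111011101 walk d0:-→d1:-→d2:-→d3:-→d4:-→d5:-→d6:-→d7:-→d8:-→d9:-→d10:-→d11:-→d12:-→d13:-→d14:-→d15:-→d16:-→d17:-→d18:-→d19:-→d20:-→d21:-→d22:-→d23:-→d24:-→d25:-→d26:-→d27:-→d28:-→d29:-→d30:-→d31:-→d32:H0 -> H0
  lookup 70.148.14.117: bits ε walk d0:- -> no-route
  add 136.140.236.112/28 -> H1 at depth 28
  add 136.140.0.0/16 -> H1 at depth 16
  add 136.140.236.115/32 -> H3 at depth 32
  lookup 136.140.236.115: bits 10001000100011001110110001110011 walk d0:-→d1:-→d2:-→d3:-→d4:-→d5:-→d6:-→d7:-→d8:-→d9:-→d10:-→d11:-→d12:-→d13:-→d14:-→d15:-→d16:H1→d17:-→d18:-→d19:-→d20:-→d21:-→d22:-→d23:-→d24:H1→d25:-→d26:-→d27:-→d28:H1→d29:-→d30:-→d31:-→d32:H3 -> H3
  lookup 136.140.14.122: bits 1000100010001100 walk d0:-→d1:-→d2:-→d3:-→d4:-→d5:-→d6:-→d7:-→d8:-→d9:-→d10:-→d11:-→d12:-→d13:-→d14:-→d15:-→d16:H1 -> H1
  add 240.213.237.221/32 -> H2 at depth 32
  lookup 136.140.236.115: bits 10001000100011001110110001110011 walk d0:-→d1:-→d2:-→d3:-→d4:-→d5:-→d6:-→d7:-→d8:-→d9:-→d10:-→d11:-→d12:-→d13:-→d14:-→d15:-→d16:H1→d17:-→d18:-→d19:-→d20:-→d21:-→d22:-→d23:-→d24:H1→d25:-→d26:-→d27:-→d28:H1→d29:-→d30:-→d31:-→d32:H3 -> H3
  - 136.140.0.0/16 clear@16
  add 0.0.0.0/0 -> H2 at depth 0
  lookup 136.140.236.113: bits 100010001000110011101100011100 walk d0:H2→d1:-→d2:-→d3:-→d4:-→d5:-→d6:-→d7:-→d8:-→d9:-→d10:-→d11:-→d12:-→d13:-→d14:-→d15:-→d16:-→d17:-→d18:-→d19:-→d20:-→d21:-→d22:-→d23:-→d24:H1→d25:-→d26:-→d27:-→d28:H1→d29:-→d30:- -> H1
  add 240.213.237.208/28 -> H3 at depth 28
  add 0.0.0.0/0 -> H1 at depth 0
  add 240.213.237.208/28 -> H3 at depth 28
  - 0.0.0.0/0 clear@0
  add 240.213.237.0/24 -> H1 at depth 24
  add 136.140.224.0/20 -> H4 at depth 20
  lookup 136.140.229.252: bits 10001000100011001110 walk d0:-→d1:-→d2:-→d3:-→d4:-→d5:-→d6:-→d7:-→d8:-→d9:-→d10:-→d11:-→d12:-→d13:-→d14:-→d15:-→d16:-→d17:-→d18:-→d19:-→d20:H4 -> H4
  add 240.213.237.128/25 -> H1 at depth 25
  lookup 136.140.224.0: bits 10001000100011001110 walk d0:-→d1:-→d2:-→d3:-→d4:-→d5:-→d6:-→d7:-→d8:-→d9:-→d10:-→d11:-→d12:-→d13:-→d14:-→d15:-→d16:-→d17:-→d18:-→d19:-→d20:H4 -> H4
  lookup 136.140.236.115: bits 10001000100011001110110001110011 walk d0:-→d1:-→d2:-→d3:-→d4:-→d5:-→d6:-→d7:-→d8:-→d9:-→d10:-→d11:-→d12:-→d13:-→d14:-→d15:-→d16:-→d17:-→d18:-→d19:-→d20:H4→d21:-→d22:-→d23:-→d24:H1→d25:-→d26:-→d27:-→d28:H1→d29:-→d30:-→d31:-→d32:H3 -> H3
  lookup 240.213.237.210: bits 1111000011010101111011011101 walk d0:-→d1:-→d2:-→d3:-→d4:-→d5:-→d6:-→d7:-→d8:-→d9:-→d10:-→d11:-→d12:-→d13:-→d14:-→d15:-→d16:-→d17:-→d18:-→d19:-→d20:-→d21:-→d22:-→d23:-→d24:H1→d25:H1→d26:-→d27:-→d28:H3 -> H3
  lookup 240.213.237.221: bits 11110000110101011110110111011101 walk d0:-→d1:-→d2:-→d3:-→d4:-→d5:-→d6:-→d7:-→d8:-→d9:-→d10:-→d11:-→d12:-→d13:-→d14:-→d15:-→d16:-→d17:-→d18:-→d19:-→d20:-→d21:-→d22:-→d23:-→d24:H1→d25:H1→d26:-→d27:-→d28:H3→d29:-→d30:-→d31:-→d32:H2 -> H2
  lookup 136.140.236.114: bits 1000100010001100111011000111001 walk d0:-→d1:-→d2:-→d3:-→d4:-→d5:-→d6:-→d7:-→d8:-→d9:-→d10:-→d11:-→d12:-→d13:-→d14:-→d15:-→d16:-→d17:-→d18:-→d19:-→d20:H4→d21:-→d22:-→d23:-→d24:H1→d25:-→d26:-→d27:-→d28:H1→d29:-→d30:-→d31:- -> H1

== LOOKUPS ==
["H0","no-route","H3","H1","H3","H1","H4","H4","H3","H3","H2","H1"]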